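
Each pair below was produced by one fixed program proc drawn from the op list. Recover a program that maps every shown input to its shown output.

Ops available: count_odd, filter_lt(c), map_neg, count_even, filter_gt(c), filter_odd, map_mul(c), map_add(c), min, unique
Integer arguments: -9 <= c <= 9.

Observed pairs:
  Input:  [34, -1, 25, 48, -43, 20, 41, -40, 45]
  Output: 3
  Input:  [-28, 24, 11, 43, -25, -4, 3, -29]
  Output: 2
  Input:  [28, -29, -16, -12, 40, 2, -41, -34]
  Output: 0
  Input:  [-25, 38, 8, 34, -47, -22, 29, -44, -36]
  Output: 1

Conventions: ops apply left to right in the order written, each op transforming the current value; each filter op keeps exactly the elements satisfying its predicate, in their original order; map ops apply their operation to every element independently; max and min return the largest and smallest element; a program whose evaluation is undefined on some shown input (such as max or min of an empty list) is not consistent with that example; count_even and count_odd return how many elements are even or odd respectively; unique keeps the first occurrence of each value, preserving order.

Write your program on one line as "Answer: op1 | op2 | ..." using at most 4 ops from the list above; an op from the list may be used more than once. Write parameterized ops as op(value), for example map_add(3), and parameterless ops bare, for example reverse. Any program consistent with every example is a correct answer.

map_neg | filter_lt(-6) | count_odd

Check, running the answer program on each example:
  [34, -1, 25, 48, -43, 20, 41, -40, 45] -> [-34, 1, -25, -48, 43, -20, -41, 40, -45] -> [-34, -25, -48, -20, -41, -45] -> 3
  [-28, 24, 11, 43, -25, -4, 3, -29] -> [28, -24, -11, -43, 25, 4, -3, 29] -> [-24, -11, -43] -> 2
  [28, -29, -16, -12, 40, 2, -41, -34] -> [-28, 29, 16, 12, -40, -2, 41, 34] -> [-28, -40] -> 0
  [-25, 38, 8, 34, -47, -22, 29, -44, -36] -> [25, -38, -8, -34, 47, 22, -29, 44, 36] -> [-38, -8, -34, -29] -> 1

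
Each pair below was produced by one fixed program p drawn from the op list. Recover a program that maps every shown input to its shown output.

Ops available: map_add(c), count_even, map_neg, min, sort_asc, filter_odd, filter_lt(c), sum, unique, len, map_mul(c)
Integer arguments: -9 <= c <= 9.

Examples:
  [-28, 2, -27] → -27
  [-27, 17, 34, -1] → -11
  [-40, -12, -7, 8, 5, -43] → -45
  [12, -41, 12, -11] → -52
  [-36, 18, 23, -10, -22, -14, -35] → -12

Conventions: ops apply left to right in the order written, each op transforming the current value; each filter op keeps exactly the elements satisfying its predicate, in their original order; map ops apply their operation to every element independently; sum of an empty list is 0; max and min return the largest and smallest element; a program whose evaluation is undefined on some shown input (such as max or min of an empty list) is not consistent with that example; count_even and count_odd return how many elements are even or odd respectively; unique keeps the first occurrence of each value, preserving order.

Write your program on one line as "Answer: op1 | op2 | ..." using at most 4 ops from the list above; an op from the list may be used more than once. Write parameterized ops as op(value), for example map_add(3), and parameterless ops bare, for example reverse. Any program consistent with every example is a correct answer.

filter_odd | sort_asc | sum

Check, running the answer program on each example:
  [-28, 2, -27] -> [-27] -> [-27] -> -27
  [-27, 17, 34, -1] -> [-27, 17, -1] -> [-27, -1, 17] -> -11
  [-40, -12, -7, 8, 5, -43] -> [-7, 5, -43] -> [-43, -7, 5] -> -45
  [12, -41, 12, -11] -> [-41, -11] -> [-41, -11] -> -52
  [-36, 18, 23, -10, -22, -14, -35] -> [23, -35] -> [-35, 23] -> -12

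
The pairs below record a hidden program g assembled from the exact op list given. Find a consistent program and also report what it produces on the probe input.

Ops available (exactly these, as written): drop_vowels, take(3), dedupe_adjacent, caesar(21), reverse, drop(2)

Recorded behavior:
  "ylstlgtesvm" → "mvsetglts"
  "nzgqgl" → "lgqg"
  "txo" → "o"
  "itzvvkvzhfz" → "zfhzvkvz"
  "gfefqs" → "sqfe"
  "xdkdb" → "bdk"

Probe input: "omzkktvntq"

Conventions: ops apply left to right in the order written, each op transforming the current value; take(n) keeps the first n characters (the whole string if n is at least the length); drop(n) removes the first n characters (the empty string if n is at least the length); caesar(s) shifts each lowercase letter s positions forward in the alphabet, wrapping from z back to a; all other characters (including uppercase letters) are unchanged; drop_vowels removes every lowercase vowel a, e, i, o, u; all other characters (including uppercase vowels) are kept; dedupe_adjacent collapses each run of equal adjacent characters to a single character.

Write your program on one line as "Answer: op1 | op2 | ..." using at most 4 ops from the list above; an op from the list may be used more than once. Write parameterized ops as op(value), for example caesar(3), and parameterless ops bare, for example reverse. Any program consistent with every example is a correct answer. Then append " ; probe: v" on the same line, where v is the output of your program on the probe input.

dedupe_adjacent | drop(2) | reverse ; probe: "qtnvtkz"

Check, running the answer program on each example:
  "ylstlgtesvm" -> "ylstlgtesvm" -> "stlgtesvm" -> "mvsetglts"
  "nzgqgl" -> "nzgqgl" -> "gqgl" -> "lgqg"
  "txo" -> "txo" -> "o" -> "o"
  "itzvvkvzhfz" -> "itzvkvzhfz" -> "zvkvzhfz" -> "zfhzvkvz"
  "gfefqs" -> "gfefqs" -> "efqs" -> "sqfe"
  "xdkdb" -> "xdkdb" -> "kdb" -> "bdk"
  probe: "omzkktvntq" -> "omzktvntq" -> "zktvntq" -> "qtnvtkz"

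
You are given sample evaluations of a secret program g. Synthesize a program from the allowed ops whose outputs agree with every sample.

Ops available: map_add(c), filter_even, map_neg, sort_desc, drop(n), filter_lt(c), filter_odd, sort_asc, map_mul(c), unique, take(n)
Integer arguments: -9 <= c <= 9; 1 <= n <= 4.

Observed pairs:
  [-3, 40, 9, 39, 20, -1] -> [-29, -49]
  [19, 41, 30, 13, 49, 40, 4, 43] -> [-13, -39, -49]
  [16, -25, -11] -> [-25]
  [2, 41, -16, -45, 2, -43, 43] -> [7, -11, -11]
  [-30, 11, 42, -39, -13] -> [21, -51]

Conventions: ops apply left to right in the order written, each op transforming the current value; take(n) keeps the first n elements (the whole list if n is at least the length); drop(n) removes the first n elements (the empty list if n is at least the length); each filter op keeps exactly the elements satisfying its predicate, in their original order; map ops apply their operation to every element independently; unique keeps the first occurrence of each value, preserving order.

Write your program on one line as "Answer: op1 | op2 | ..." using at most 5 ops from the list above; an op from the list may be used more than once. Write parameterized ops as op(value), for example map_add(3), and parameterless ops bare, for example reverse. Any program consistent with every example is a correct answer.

map_neg | filter_even | map_add(-3) | sort_desc | map_add(-6)

Check, running the answer program on each example:
  [-3, 40, 9, 39, 20, -1] -> [3, -40, -9, -39, -20, 1] -> [-40, -20] -> [-43, -23] -> [-23, -43] -> [-29, -49]
  [19, 41, 30, 13, 49, 40, 4, 43] -> [-19, -41, -30, -13, -49, -40, -4, -43] -> [-30, -40, -4] -> [-33, -43, -7] -> [-7, -33, -43] -> [-13, -39, -49]
  [16, -25, -11] -> [-16, 25, 11] -> [-16] -> [-19] -> [-19] -> [-25]
  [2, 41, -16, -45, 2, -43, 43] -> [-2, -41, 16, 45, -2, 43, -43] -> [-2, 16, -2] -> [-5, 13, -5] -> [13, -5, -5] -> [7, -11, -11]
  [-30, 11, 42, -39, -13] -> [30, -11, -42, 39, 13] -> [30, -42] -> [27, -45] -> [27, -45] -> [21, -51]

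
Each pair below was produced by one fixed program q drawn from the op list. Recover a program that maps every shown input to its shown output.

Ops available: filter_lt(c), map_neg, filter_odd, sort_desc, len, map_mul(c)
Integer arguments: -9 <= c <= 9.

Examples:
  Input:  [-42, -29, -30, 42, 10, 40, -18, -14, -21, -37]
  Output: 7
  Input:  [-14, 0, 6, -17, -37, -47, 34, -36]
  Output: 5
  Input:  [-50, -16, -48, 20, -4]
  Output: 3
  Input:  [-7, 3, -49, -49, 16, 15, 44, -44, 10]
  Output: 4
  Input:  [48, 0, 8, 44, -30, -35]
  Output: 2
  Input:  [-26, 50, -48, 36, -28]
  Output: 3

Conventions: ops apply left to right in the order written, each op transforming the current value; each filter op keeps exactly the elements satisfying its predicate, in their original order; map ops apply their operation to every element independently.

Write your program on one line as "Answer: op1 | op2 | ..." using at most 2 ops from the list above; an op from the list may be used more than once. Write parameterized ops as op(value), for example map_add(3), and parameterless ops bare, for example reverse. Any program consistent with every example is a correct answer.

filter_lt(-4) | len

Check, running the answer program on each example:
  [-42, -29, -30, 42, 10, 40, -18, -14, -21, -37] -> [-42, -29, -30, -18, -14, -21, -37] -> 7
  [-14, 0, 6, -17, -37, -47, 34, -36] -> [-14, -17, -37, -47, -36] -> 5
  [-50, -16, -48, 20, -4] -> [-50, -16, -48] -> 3
  [-7, 3, -49, -49, 16, 15, 44, -44, 10] -> [-7, -49, -49, -44] -> 4
  [48, 0, 8, 44, -30, -35] -> [-30, -35] -> 2
  [-26, 50, -48, 36, -28] -> [-26, -48, -28] -> 3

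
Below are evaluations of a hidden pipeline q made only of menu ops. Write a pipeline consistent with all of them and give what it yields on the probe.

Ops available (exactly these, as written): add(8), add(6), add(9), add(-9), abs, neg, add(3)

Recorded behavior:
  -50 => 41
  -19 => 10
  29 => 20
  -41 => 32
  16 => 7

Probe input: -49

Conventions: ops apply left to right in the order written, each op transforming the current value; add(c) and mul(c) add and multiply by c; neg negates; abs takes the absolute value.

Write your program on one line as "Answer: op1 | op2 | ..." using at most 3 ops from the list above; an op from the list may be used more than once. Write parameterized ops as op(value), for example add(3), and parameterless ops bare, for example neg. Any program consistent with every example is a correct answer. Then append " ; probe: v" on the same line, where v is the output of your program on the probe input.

neg | abs | add(-9) ; probe: 40

Check, running the answer program on each example:
  -50 -> 50 -> 50 -> 41
  -19 -> 19 -> 19 -> 10
  29 -> -29 -> 29 -> 20
  -41 -> 41 -> 41 -> 32
  16 -> -16 -> 16 -> 7
  probe: -49 -> 49 -> 49 -> 40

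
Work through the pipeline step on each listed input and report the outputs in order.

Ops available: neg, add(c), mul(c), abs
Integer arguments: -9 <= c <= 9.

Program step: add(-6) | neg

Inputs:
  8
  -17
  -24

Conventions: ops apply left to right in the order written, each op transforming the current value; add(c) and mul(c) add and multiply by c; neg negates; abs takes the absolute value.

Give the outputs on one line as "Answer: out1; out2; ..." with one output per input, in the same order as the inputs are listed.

Execution, op by op:
  8 -> 2 -> -2
  -17 -> -23 -> 23
  -24 -> -30 -> 30

-2; 23; 30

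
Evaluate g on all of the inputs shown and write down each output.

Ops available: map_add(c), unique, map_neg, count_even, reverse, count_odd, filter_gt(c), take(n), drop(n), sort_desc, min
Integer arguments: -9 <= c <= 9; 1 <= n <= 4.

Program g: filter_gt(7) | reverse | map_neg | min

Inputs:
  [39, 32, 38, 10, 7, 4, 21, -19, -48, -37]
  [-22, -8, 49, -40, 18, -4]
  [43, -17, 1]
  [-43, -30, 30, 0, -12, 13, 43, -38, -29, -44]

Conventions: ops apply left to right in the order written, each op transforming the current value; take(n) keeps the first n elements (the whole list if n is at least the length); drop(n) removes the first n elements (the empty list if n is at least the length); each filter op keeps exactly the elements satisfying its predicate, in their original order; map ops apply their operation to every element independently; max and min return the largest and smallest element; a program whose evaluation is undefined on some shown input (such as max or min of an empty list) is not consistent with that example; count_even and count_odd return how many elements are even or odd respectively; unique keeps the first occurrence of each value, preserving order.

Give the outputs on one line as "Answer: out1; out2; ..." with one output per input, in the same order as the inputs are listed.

-39; -49; -43; -43

Execution, op by op:
  [39, 32, 38, 10, 7, 4, 21, -19, -48, -37] -> [39, 32, 38, 10, 21] -> [21, 10, 38, 32, 39] -> [-21, -10, -38, -32, -39] -> -39
  [-22, -8, 49, -40, 18, -4] -> [49, 18] -> [18, 49] -> [-18, -49] -> -49
  [43, -17, 1] -> [43] -> [43] -> [-43] -> -43
  [-43, -30, 30, 0, -12, 13, 43, -38, -29, -44] -> [30, 13, 43] -> [43, 13, 30] -> [-43, -13, -30] -> -43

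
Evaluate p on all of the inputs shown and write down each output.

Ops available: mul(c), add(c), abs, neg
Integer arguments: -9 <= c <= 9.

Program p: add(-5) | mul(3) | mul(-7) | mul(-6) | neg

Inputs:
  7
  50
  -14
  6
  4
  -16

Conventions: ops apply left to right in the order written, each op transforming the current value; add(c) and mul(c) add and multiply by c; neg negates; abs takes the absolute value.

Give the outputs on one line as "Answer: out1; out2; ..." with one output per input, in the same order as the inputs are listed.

-252; -5670; 2394; -126; 126; 2646

Execution, op by op:
  7 -> 2 -> 6 -> -42 -> 252 -> -252
  50 -> 45 -> 135 -> -945 -> 5670 -> -5670
  -14 -> -19 -> -57 -> 399 -> -2394 -> 2394
  6 -> 1 -> 3 -> -21 -> 126 -> -126
  4 -> -1 -> -3 -> 21 -> -126 -> 126
  -16 -> -21 -> -63 -> 441 -> -2646 -> 2646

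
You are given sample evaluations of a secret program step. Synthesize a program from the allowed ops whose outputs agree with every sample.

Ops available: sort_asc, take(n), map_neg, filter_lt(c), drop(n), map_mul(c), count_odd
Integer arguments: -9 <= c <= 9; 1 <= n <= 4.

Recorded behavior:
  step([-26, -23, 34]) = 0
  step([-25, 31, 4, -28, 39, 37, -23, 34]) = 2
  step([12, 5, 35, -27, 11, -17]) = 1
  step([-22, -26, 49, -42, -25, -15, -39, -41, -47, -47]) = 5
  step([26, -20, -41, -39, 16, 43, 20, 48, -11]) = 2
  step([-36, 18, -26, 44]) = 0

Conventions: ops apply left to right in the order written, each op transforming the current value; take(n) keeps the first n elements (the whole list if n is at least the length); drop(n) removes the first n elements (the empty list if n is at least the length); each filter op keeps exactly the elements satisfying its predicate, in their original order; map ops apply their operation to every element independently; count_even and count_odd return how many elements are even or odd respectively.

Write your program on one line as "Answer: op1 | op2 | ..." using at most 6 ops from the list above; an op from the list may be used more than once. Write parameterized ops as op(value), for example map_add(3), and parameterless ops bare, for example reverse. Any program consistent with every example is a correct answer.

map_mul(-5) | drop(1) | drop(1) | drop(3) | map_mul(7) | count_odd

Check, running the answer program on each example:
  [-26, -23, 34] -> [130, 115, -170] -> [115, -170] -> [-170] -> [] -> [] -> 0
  [-25, 31, 4, -28, 39, 37, -23, 34] -> [125, -155, -20, 140, -195, -185, 115, -170] -> [-155, -20, 140, -195, -185, 115, -170] -> [-20, 140, -195, -185, 115, -170] -> [-185, 115, -170] -> [-1295, 805, -1190] -> 2
  [12, 5, 35, -27, 11, -17] -> [-60, -25, -175, 135, -55, 85] -> [-25, -175, 135, -55, 85] -> [-175, 135, -55, 85] -> [85] -> [595] -> 1
  [-22, -26, 49, -42, -25, -15, -39, -41, -47, -47] -> [110, 130, -245, 210, 125, 75, 195, 205, 235, 235] -> [130, -245, 210, 125, 75, 195, 205, 235, 235] -> [-245, 210, 125, 75, 195, 205, 235, 235] -> [75, 195, 205, 235, 235] -> [525, 1365, 1435, 1645, 1645] -> 5
  [26, -20, -41, -39, 16, 43, 20, 48, -11] -> [-130, 100, 205, 195, -80, -215, -100, -240, 55] -> [100, 205, 195, -80, -215, -100, -240, 55] -> [205, 195, -80, -215, -100, -240, 55] -> [-215, -100, -240, 55] -> [-1505, -700, -1680, 385] -> 2
  [-36, 18, -26, 44] -> [180, -90, 130, -220] -> [-90, 130, -220] -> [130, -220] -> [] -> [] -> 0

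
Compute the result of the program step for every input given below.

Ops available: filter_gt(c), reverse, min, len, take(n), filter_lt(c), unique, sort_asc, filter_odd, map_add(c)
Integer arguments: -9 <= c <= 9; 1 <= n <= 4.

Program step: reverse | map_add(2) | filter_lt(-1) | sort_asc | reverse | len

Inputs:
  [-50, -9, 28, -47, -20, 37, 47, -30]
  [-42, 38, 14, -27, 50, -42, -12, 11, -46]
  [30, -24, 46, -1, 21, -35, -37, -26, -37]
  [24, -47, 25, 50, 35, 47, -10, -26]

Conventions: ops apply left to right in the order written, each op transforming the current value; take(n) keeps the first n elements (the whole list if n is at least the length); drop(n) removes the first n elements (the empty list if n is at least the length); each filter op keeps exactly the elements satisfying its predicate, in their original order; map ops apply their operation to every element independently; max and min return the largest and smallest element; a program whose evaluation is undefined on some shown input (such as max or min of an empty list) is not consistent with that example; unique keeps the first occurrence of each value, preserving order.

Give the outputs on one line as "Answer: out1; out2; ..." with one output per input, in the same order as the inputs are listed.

Execution, op by op:
  [-50, -9, 28, -47, -20, 37, 47, -30] -> [-30, 47, 37, -20, -47, 28, -9, -50] -> [-28, 49, 39, -18, -45, 30, -7, -48] -> [-28, -18, -45, -7, -48] -> [-48, -45, -28, -18, -7] -> [-7, -18, -28, -45, -48] -> 5
  [-42, 38, 14, -27, 50, -42, -12, 11, -46] -> [-46, 11, -12, -42, 50, -27, 14, 38, -42] -> [-44, 13, -10, -40, 52, -25, 16, 40, -40] -> [-44, -10, -40, -25, -40] -> [-44, -40, -40, -25, -10] -> [-10, -25, -40, -40, -44] -> 5
  [30, -24, 46, -1, 21, -35, -37, -26, -37] -> [-37, -26, -37, -35, 21, -1, 46, -24, 30] -> [-35, -24, -35, -33, 23, 1, 48, -22, 32] -> [-35, -24, -35, -33, -22] -> [-35, -35, -33, -24, -22] -> [-22, -24, -33, -35, -35] -> 5
  [24, -47, 25, 50, 35, 47, -10, -26] -> [-26, -10, 47, 35, 50, 25, -47, 24] -> [-24, -8, 49, 37, 52, 27, -45, 26] -> [-24, -8, -45] -> [-45, -24, -8] -> [-8, -24, -45] -> 3

5; 5; 5; 3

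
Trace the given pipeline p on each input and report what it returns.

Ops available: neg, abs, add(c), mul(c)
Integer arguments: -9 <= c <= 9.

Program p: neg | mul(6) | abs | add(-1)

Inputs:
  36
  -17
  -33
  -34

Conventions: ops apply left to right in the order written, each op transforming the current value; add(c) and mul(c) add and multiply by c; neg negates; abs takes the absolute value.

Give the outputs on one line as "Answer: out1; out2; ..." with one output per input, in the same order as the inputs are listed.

Execution, op by op:
  36 -> -36 -> -216 -> 216 -> 215
  -17 -> 17 -> 102 -> 102 -> 101
  -33 -> 33 -> 198 -> 198 -> 197
  -34 -> 34 -> 204 -> 204 -> 203

215; 101; 197; 203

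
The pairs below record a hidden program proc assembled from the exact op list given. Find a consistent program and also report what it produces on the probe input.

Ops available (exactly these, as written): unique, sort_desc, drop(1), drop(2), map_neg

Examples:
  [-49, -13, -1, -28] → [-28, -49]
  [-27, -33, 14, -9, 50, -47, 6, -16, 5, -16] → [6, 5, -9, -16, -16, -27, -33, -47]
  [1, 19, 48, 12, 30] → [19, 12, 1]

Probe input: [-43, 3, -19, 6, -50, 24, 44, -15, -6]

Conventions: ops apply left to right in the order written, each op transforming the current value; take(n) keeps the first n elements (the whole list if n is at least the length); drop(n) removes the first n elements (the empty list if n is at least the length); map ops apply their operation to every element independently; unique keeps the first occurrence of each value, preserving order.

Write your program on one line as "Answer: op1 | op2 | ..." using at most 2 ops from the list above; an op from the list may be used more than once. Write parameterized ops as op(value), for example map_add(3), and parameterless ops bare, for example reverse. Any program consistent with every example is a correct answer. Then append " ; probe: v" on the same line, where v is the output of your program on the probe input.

sort_desc | drop(2) ; probe: [6, 3, -6, -15, -19, -43, -50]

Check, running the answer program on each example:
  [-49, -13, -1, -28] -> [-1, -13, -28, -49] -> [-28, -49]
  [-27, -33, 14, -9, 50, -47, 6, -16, 5, -16] -> [50, 14, 6, 5, -9, -16, -16, -27, -33, -47] -> [6, 5, -9, -16, -16, -27, -33, -47]
  [1, 19, 48, 12, 30] -> [48, 30, 19, 12, 1] -> [19, 12, 1]
  probe: [-43, 3, -19, 6, -50, 24, 44, -15, -6] -> [44, 24, 6, 3, -6, -15, -19, -43, -50] -> [6, 3, -6, -15, -19, -43, -50]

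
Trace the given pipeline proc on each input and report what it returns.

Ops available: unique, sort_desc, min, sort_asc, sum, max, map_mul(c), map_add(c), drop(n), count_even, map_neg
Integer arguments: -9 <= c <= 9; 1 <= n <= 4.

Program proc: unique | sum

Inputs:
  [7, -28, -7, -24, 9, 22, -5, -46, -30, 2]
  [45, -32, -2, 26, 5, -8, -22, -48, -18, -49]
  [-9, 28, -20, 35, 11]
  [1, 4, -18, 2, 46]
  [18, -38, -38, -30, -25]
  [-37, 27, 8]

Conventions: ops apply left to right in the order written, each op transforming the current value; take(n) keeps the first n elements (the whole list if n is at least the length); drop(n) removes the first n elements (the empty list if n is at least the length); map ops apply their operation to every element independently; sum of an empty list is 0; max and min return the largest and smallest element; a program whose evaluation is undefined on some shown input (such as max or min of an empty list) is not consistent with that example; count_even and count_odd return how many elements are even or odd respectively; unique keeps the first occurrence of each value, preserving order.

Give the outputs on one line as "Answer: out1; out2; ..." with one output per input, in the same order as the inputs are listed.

Execution, op by op:
  [7, -28, -7, -24, 9, 22, -5, -46, -30, 2] -> [7, -28, -7, -24, 9, 22, -5, -46, -30, 2] -> -100
  [45, -32, -2, 26, 5, -8, -22, -48, -18, -49] -> [45, -32, -2, 26, 5, -8, -22, -48, -18, -49] -> -103
  [-9, 28, -20, 35, 11] -> [-9, 28, -20, 35, 11] -> 45
  [1, 4, -18, 2, 46] -> [1, 4, -18, 2, 46] -> 35
  [18, -38, -38, -30, -25] -> [18, -38, -30, -25] -> -75
  [-37, 27, 8] -> [-37, 27, 8] -> -2

-100; -103; 45; 35; -75; -2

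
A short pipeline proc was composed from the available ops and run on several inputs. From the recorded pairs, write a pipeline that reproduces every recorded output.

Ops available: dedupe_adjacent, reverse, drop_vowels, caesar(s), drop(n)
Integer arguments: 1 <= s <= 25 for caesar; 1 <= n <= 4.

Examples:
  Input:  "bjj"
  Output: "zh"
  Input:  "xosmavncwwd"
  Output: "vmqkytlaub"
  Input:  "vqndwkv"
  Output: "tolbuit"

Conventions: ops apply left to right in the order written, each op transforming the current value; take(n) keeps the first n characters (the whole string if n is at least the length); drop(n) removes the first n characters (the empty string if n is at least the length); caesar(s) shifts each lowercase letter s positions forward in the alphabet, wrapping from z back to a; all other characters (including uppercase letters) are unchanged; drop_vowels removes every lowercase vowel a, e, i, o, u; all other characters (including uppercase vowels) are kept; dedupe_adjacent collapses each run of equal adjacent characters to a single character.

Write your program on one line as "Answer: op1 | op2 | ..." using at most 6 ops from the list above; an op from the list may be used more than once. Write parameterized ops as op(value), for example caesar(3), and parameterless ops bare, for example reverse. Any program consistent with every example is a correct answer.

reverse | caesar(3) | reverse | caesar(21) | dedupe_adjacent

Check, running the answer program on each example:
  "bjj" -> "jjb" -> "mme" -> "emm" -> "zhh" -> "zh"
  "xosmavncwwd" -> "dwwcnvamsox" -> "gzzfqydpvra" -> "arvpdyqfzzg" -> "vmqkytlauub" -> "vmqkytlaub"
  "vqndwkv" -> "vkwdnqv" -> "ynzgqty" -> "ytqgzny" -> "tolbuit" -> "tolbuit"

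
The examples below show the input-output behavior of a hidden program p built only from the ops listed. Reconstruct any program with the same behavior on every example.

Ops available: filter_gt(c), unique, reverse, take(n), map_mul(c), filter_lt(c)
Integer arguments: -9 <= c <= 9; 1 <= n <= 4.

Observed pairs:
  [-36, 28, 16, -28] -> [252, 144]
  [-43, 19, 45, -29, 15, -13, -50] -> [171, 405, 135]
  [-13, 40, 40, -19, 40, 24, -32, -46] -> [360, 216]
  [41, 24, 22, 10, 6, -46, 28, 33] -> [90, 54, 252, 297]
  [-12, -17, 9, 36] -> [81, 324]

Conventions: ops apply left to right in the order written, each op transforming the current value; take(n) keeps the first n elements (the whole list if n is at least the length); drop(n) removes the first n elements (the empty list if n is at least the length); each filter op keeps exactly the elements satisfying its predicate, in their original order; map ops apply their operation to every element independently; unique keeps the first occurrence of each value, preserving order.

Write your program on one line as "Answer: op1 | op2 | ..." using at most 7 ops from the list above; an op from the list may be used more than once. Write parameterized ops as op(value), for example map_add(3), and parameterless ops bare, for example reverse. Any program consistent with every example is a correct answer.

unique | reverse | map_mul(9) | filter_gt(3) | take(4) | reverse

Check, running the answer program on each example:
  [-36, 28, 16, -28] -> [-36, 28, 16, -28] -> [-28, 16, 28, -36] -> [-252, 144, 252, -324] -> [144, 252] -> [144, 252] -> [252, 144]
  [-43, 19, 45, -29, 15, -13, -50] -> [-43, 19, 45, -29, 15, -13, -50] -> [-50, -13, 15, -29, 45, 19, -43] -> [-450, -117, 135, -261, 405, 171, -387] -> [135, 405, 171] -> [135, 405, 171] -> [171, 405, 135]
  [-13, 40, 40, -19, 40, 24, -32, -46] -> [-13, 40, -19, 24, -32, -46] -> [-46, -32, 24, -19, 40, -13] -> [-414, -288, 216, -171, 360, -117] -> [216, 360] -> [216, 360] -> [360, 216]
  [41, 24, 22, 10, 6, -46, 28, 33] -> [41, 24, 22, 10, 6, -46, 28, 33] -> [33, 28, -46, 6, 10, 22, 24, 41] -> [297, 252, -414, 54, 90, 198, 216, 369] -> [297, 252, 54, 90, 198, 216, 369] -> [297, 252, 54, 90] -> [90, 54, 252, 297]
  [-12, -17, 9, 36] -> [-12, -17, 9, 36] -> [36, 9, -17, -12] -> [324, 81, -153, -108] -> [324, 81] -> [324, 81] -> [81, 324]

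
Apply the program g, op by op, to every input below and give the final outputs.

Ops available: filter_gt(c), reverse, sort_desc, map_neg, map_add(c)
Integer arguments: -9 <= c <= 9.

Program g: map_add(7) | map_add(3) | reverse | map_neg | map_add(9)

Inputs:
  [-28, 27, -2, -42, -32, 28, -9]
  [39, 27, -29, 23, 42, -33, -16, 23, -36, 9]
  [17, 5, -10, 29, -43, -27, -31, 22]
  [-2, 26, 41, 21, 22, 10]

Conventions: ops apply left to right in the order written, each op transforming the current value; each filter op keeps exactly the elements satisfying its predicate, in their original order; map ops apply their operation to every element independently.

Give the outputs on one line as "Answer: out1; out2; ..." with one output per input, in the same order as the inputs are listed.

[8, -29, 31, 41, 1, -28, 27]; [-10, 35, -24, 15, 32, -43, -24, 28, -28, -40]; [-23, 30, 26, 42, -30, 9, -6, -18]; [-11, -23, -22, -42, -27, 1]

Execution, op by op:
  [-28, 27, -2, -42, -32, 28, -9] -> [-21, 34, 5, -35, -25, 35, -2] -> [-18, 37, 8, -32, -22, 38, 1] -> [1, 38, -22, -32, 8, 37, -18] -> [-1, -38, 22, 32, -8, -37, 18] -> [8, -29, 31, 41, 1, -28, 27]
  [39, 27, -29, 23, 42, -33, -16, 23, -36, 9] -> [46, 34, -22, 30, 49, -26, -9, 30, -29, 16] -> [49, 37, -19, 33, 52, -23, -6, 33, -26, 19] -> [19, -26, 33, -6, -23, 52, 33, -19, 37, 49] -> [-19, 26, -33, 6, 23, -52, -33, 19, -37, -49] -> [-10, 35, -24, 15, 32, -43, -24, 28, -28, -40]
  [17, 5, -10, 29, -43, -27, -31, 22] -> [24, 12, -3, 36, -36, -20, -24, 29] -> [27, 15, 0, 39, -33, -17, -21, 32] -> [32, -21, -17, -33, 39, 0, 15, 27] -> [-32, 21, 17, 33, -39, 0, -15, -27] -> [-23, 30, 26, 42, -30, 9, -6, -18]
  [-2, 26, 41, 21, 22, 10] -> [5, 33, 48, 28, 29, 17] -> [8, 36, 51, 31, 32, 20] -> [20, 32, 31, 51, 36, 8] -> [-20, -32, -31, -51, -36, -8] -> [-11, -23, -22, -42, -27, 1]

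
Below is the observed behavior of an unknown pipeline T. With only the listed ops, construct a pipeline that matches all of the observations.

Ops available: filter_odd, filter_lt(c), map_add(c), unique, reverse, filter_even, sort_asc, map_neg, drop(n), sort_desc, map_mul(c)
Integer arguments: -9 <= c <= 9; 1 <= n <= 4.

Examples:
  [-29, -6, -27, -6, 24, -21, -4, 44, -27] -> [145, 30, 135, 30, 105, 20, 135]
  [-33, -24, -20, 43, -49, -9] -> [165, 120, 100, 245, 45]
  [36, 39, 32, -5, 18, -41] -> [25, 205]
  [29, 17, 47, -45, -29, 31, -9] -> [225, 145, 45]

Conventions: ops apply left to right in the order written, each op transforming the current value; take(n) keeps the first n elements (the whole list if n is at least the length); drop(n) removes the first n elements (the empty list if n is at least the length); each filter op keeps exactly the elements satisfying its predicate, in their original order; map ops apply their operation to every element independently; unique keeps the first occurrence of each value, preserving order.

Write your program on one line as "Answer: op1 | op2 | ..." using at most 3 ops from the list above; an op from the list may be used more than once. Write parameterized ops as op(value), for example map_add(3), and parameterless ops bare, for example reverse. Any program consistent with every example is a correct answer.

filter_lt(-1) | map_mul(-5)

Check, running the answer program on each example:
  [-29, -6, -27, -6, 24, -21, -4, 44, -27] -> [-29, -6, -27, -6, -21, -4, -27] -> [145, 30, 135, 30, 105, 20, 135]
  [-33, -24, -20, 43, -49, -9] -> [-33, -24, -20, -49, -9] -> [165, 120, 100, 245, 45]
  [36, 39, 32, -5, 18, -41] -> [-5, -41] -> [25, 205]
  [29, 17, 47, -45, -29, 31, -9] -> [-45, -29, -9] -> [225, 145, 45]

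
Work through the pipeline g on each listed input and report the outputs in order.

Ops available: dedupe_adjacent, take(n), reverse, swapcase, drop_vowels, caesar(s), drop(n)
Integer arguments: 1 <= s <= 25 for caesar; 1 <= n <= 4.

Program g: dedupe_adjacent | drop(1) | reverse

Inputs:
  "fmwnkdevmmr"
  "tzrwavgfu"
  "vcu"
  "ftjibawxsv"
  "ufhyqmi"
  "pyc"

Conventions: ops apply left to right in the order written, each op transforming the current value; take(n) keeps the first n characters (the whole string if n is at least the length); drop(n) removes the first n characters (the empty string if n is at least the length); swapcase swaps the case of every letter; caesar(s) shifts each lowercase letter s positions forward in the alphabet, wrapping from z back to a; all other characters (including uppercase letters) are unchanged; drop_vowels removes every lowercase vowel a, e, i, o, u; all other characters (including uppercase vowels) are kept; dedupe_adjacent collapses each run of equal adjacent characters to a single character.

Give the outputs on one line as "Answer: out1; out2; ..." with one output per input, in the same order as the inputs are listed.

"rmvedknwm"; "ufgvawrz"; "uc"; "vsxwabijt"; "imqyhf"; "cy"

Execution, op by op:
  "fmwnkdevmmr" -> "fmwnkdevmr" -> "mwnkdevmr" -> "rmvedknwm"
  "tzrwavgfu" -> "tzrwavgfu" -> "zrwavgfu" -> "ufgvawrz"
  "vcu" -> "vcu" -> "cu" -> "uc"
  "ftjibawxsv" -> "ftjibawxsv" -> "tjibawxsv" -> "vsxwabijt"
  "ufhyqmi" -> "ufhyqmi" -> "fhyqmi" -> "imqyhf"
  "pyc" -> "pyc" -> "yc" -> "cy"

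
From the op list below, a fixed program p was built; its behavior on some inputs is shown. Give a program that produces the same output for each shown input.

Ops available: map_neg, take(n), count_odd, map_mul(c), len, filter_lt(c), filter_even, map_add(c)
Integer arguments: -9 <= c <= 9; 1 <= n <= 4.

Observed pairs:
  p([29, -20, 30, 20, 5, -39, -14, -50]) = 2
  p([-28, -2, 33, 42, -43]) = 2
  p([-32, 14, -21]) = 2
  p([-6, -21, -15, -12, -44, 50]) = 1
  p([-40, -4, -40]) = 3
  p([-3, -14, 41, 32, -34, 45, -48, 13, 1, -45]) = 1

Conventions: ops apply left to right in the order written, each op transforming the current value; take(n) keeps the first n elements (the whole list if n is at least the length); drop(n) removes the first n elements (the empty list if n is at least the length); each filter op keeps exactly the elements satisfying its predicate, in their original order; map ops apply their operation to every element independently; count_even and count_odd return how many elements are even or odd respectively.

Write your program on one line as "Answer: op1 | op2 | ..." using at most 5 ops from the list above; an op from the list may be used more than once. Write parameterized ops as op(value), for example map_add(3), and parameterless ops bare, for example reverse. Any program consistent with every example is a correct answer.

map_mul(7) | take(3) | map_add(-9) | count_odd

Check, running the answer program on each example:
  [29, -20, 30, 20, 5, -39, -14, -50] -> [203, -140, 210, 140, 35, -273, -98, -350] -> [203, -140, 210] -> [194, -149, 201] -> 2
  [-28, -2, 33, 42, -43] -> [-196, -14, 231, 294, -301] -> [-196, -14, 231] -> [-205, -23, 222] -> 2
  [-32, 14, -21] -> [-224, 98, -147] -> [-224, 98, -147] -> [-233, 89, -156] -> 2
  [-6, -21, -15, -12, -44, 50] -> [-42, -147, -105, -84, -308, 350] -> [-42, -147, -105] -> [-51, -156, -114] -> 1
  [-40, -4, -40] -> [-280, -28, -280] -> [-280, -28, -280] -> [-289, -37, -289] -> 3
  [-3, -14, 41, 32, -34, 45, -48, 13, 1, -45] -> [-21, -98, 287, 224, -238, 315, -336, 91, 7, -315] -> [-21, -98, 287] -> [-30, -107, 278] -> 1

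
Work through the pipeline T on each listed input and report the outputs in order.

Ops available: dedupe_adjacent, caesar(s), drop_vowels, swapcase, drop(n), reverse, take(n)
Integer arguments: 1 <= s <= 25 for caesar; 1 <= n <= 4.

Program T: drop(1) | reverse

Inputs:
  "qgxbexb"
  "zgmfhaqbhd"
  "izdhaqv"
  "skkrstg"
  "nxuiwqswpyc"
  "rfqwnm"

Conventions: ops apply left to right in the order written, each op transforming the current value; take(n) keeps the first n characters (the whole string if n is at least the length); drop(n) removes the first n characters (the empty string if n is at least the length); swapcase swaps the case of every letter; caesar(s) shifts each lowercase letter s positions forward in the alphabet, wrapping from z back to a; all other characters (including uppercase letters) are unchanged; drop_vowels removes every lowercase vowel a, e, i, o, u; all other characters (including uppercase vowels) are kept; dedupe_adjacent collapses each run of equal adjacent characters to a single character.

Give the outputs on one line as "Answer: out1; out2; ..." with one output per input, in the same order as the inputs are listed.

"bxebxg"; "dhbqahfmg"; "vqahdz"; "gtsrkk"; "cypwsqwiux"; "mnwqf"

Execution, op by op:
  "qgxbexb" -> "gxbexb" -> "bxebxg"
  "zgmfhaqbhd" -> "gmfhaqbhd" -> "dhbqahfmg"
  "izdhaqv" -> "zdhaqv" -> "vqahdz"
  "skkrstg" -> "kkrstg" -> "gtsrkk"
  "nxuiwqswpyc" -> "xuiwqswpyc" -> "cypwsqwiux"
  "rfqwnm" -> "fqwnm" -> "mnwqf"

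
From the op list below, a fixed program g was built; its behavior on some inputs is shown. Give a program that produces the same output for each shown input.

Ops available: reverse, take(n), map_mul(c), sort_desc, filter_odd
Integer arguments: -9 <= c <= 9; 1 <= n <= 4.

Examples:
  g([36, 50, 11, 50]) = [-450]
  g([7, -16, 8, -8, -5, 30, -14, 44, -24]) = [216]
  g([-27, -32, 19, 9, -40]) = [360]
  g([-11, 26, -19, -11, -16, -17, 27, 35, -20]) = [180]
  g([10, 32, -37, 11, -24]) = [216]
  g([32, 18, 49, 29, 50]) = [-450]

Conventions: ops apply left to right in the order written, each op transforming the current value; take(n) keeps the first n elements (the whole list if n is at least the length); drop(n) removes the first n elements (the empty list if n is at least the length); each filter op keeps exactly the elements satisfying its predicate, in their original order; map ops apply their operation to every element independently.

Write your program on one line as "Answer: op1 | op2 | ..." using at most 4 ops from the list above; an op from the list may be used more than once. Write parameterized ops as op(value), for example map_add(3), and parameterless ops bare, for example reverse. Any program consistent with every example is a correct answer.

reverse | take(1) | map_mul(-9)

Check, running the answer program on each example:
  [36, 50, 11, 50] -> [50, 11, 50, 36] -> [50] -> [-450]
  [7, -16, 8, -8, -5, 30, -14, 44, -24] -> [-24, 44, -14, 30, -5, -8, 8, -16, 7] -> [-24] -> [216]
  [-27, -32, 19, 9, -40] -> [-40, 9, 19, -32, -27] -> [-40] -> [360]
  [-11, 26, -19, -11, -16, -17, 27, 35, -20] -> [-20, 35, 27, -17, -16, -11, -19, 26, -11] -> [-20] -> [180]
  [10, 32, -37, 11, -24] -> [-24, 11, -37, 32, 10] -> [-24] -> [216]
  [32, 18, 49, 29, 50] -> [50, 29, 49, 18, 32] -> [50] -> [-450]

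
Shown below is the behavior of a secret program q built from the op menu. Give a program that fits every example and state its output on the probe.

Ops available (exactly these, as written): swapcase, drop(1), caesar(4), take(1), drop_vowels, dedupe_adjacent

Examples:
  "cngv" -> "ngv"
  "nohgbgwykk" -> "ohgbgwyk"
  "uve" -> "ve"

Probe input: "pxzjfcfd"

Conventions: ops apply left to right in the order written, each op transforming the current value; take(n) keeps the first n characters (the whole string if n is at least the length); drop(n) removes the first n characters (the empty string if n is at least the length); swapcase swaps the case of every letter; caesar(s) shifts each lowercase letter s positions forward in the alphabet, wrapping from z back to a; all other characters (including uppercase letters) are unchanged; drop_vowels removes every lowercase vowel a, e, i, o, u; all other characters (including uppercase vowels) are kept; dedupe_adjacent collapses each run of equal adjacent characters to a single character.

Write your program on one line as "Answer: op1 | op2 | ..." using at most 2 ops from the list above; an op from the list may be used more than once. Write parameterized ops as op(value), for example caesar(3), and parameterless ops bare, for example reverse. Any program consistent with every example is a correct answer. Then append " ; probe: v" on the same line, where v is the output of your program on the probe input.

drop(1) | dedupe_adjacent ; probe: "xzjfcfd"

Check, running the answer program on each example:
  "cngv" -> "ngv" -> "ngv"
  "nohgbgwykk" -> "ohgbgwykk" -> "ohgbgwyk"
  "uve" -> "ve" -> "ve"
  probe: "pxzjfcfd" -> "xzjfcfd" -> "xzjfcfd"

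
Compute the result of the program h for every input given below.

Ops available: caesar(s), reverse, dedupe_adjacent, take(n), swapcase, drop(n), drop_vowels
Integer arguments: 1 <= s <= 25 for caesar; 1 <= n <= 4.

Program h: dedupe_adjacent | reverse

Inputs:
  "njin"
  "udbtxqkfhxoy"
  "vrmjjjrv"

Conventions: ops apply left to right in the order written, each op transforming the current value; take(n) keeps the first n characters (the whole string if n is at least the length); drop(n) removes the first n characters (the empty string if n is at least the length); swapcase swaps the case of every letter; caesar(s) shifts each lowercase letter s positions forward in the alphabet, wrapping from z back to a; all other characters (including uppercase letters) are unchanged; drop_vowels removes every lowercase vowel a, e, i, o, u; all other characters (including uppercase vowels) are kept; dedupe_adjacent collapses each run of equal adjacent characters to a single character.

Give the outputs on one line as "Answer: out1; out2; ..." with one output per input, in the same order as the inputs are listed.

Execution, op by op:
  "njin" -> "njin" -> "nijn"
  "udbtxqkfhxoy" -> "udbtxqkfhxoy" -> "yoxhfkqxtbdu"
  "vrmjjjrv" -> "vrmjrv" -> "vrjmrv"

"nijn"; "yoxhfkqxtbdu"; "vrjmrv"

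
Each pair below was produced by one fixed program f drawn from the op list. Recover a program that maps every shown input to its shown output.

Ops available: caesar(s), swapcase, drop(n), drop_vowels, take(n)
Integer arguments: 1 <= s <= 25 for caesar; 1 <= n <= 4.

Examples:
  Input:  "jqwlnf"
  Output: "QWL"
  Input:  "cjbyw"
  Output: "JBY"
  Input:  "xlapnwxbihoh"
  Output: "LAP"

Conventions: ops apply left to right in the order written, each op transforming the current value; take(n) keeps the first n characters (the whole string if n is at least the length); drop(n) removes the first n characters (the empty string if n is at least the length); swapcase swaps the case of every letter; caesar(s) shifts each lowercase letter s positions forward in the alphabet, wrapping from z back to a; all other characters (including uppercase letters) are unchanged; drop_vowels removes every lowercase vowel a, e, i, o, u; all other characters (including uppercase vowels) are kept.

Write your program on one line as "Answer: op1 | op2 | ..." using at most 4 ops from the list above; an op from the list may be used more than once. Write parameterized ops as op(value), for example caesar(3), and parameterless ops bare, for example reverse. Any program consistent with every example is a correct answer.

drop(1) | take(4) | take(3) | swapcase

Check, running the answer program on each example:
  "jqwlnf" -> "qwlnf" -> "qwln" -> "qwl" -> "QWL"
  "cjbyw" -> "jbyw" -> "jbyw" -> "jby" -> "JBY"
  "xlapnwxbihoh" -> "lapnwxbihoh" -> "lapn" -> "lap" -> "LAP"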